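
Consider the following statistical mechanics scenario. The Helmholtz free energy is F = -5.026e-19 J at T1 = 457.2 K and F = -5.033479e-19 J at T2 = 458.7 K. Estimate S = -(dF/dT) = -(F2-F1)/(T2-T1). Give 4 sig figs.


Step 1: dF = F2 - F1 = -5.033479e-19 - (-5.026e-19) = -7.479e-22 J
Step 2: dT = T2 - T1 = 458.7 - 457.2 = 1.5 K
Step 3: S = -dF/dT = -(-7.479e-22)/1.5 = 4.986e-22 J/K

4.986e-22


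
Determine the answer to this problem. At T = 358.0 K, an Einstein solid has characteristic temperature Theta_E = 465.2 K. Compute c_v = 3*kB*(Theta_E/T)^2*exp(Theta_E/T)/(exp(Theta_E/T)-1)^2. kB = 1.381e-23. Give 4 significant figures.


Step 1: x = Theta_E/T = 465.2/358.0 = 1.299
Step 2: x^2 = 1.689
Step 3: exp(x) = 3.667
Step 4: c_v = 3*1.381e-23*1.689*3.667/(3.667-1)^2 = 3.606e-23

3.606e-23


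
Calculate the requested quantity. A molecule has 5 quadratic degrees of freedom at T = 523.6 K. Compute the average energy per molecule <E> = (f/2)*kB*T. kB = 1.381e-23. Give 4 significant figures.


Step 1: f/2 = 5/2 = 2.5
Step 2: kB*T = 1.381e-23 * 523.6 = 7.231e-21
Step 3: <E> = 2.5 * 7.231e-21 = 1.808e-20 J

1.808e-20


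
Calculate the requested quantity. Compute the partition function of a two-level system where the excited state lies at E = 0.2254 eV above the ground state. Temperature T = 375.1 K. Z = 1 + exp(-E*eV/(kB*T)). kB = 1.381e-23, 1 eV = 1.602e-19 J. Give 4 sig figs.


Step 1: Compute beta*E = E*eV/(kB*T) = 0.2254*1.602e-19/(1.381e-23*375.1) = 6.971
Step 2: exp(-beta*E) = exp(-6.971) = 0.000939
Step 3: Z = 1 + 0.000939 = 1.001

1.001


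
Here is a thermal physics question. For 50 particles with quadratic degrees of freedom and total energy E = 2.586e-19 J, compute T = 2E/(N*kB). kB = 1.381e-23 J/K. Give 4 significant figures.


Step 1: Numerator = 2*E = 2*2.586e-19 = 5.172e-19 J
Step 2: Denominator = N*kB = 50*1.381e-23 = 6.905e-22
Step 3: T = 5.172e-19 / 6.905e-22 = 749 K

749


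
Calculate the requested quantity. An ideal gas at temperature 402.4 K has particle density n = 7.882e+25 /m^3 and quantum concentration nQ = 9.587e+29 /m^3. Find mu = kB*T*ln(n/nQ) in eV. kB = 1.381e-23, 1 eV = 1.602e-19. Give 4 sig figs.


Step 1: n/nQ = 7.882e+25/9.587e+29 = 8.222e-05
Step 2: ln(n/nQ) = -9.406
Step 3: mu = kB*T*ln(n/nQ) = 5.557e-21*-9.406 = -5.227e-20 J
Step 4: Convert to eV: -5.227e-20/1.602e-19 = -0.3263 eV

-0.3263


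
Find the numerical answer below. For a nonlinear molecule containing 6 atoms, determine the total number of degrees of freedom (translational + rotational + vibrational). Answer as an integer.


Step 1: Translational DOF = 3
Step 2: Rotational DOF (nonlinear) = 3
Step 3: Vibrational DOF = 3*6 - 6 = 12
Step 4: Total = 3 + 3 + 12 = 18

18


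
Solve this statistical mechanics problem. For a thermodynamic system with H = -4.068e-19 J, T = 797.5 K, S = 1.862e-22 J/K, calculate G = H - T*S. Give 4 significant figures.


Step 1: T*S = 797.5 * 1.862e-22 = 1.485e-19 J
Step 2: G = H - T*S = -4.068e-19 - 1.485e-19
Step 3: G = -5.553e-19 J

-5.553e-19


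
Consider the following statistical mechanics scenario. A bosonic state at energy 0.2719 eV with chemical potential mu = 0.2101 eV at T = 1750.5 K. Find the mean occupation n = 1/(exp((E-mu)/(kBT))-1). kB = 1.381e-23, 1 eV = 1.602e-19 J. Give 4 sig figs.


Step 1: (E - mu) = 0.0618 eV
Step 2: x = (E-mu)*eV/(kB*T) = 0.0618*1.602e-19/(1.381e-23*1750.5) = 0.4095
Step 3: exp(x) = 1.506
Step 4: n = 1/(exp(x)-1) = 1.976

1.976


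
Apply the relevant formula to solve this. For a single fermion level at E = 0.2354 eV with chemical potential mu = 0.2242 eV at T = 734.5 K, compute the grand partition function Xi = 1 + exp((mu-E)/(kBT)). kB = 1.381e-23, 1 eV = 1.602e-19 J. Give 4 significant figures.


Step 1: (mu - E) = 0.2242 - 0.2354 = -0.0112 eV
Step 2: x = (mu-E)*eV/(kB*T) = -0.0112*1.602e-19/(1.381e-23*734.5) = -0.1769
Step 3: exp(x) = 0.8379
Step 4: Xi = 1 + 0.8379 = 1.838

1.838


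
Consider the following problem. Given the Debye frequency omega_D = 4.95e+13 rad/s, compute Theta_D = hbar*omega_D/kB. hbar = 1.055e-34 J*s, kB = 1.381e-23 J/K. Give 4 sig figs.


Step 1: hbar*omega_D = 1.055e-34 * 4.95e+13 = 5.222e-21 J
Step 2: Theta_D = 5.222e-21 / 1.381e-23
Step 3: Theta_D = 378.1 K

378.1


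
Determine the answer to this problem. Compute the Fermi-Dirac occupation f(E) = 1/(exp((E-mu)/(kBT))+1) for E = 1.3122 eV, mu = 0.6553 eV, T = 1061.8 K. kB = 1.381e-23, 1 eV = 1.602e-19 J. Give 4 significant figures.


Step 1: (E - mu) = 1.3122 - 0.6553 = 0.6569 eV
Step 2: Convert: (E-mu)*eV = 1.052e-19 J
Step 3: x = (E-mu)*eV/(kB*T) = 7.177
Step 4: f = 1/(exp(7.177)+1) = 0.0007636

0.0007636


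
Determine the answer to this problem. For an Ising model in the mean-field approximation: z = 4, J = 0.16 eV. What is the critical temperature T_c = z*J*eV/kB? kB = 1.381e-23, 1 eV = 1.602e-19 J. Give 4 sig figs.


Step 1: z*J = 4*0.16 = 0.64 eV
Step 2: Convert to Joules: 0.64*1.602e-19 = 1.025e-19 J
Step 3: T_c = 1.025e-19 / 1.381e-23 = 7424 K

7424


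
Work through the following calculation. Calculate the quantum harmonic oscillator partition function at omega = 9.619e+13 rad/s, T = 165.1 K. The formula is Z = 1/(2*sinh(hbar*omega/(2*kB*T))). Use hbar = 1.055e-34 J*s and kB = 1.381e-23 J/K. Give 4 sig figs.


Step 1: Compute x = hbar*omega/(kB*T) = 1.055e-34*9.619e+13/(1.381e-23*165.1) = 4.451
Step 2: x/2 = 2.225
Step 3: sinh(x/2) = 4.575
Step 4: Z = 1/(2*4.575) = 0.1093

0.1093


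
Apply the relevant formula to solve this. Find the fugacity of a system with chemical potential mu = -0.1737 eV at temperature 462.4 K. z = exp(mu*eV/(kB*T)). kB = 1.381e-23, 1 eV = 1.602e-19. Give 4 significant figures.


Step 1: Convert mu to Joules: -0.1737*1.602e-19 = -2.783e-20 J
Step 2: kB*T = 1.381e-23*462.4 = 6.386e-21 J
Step 3: mu/(kB*T) = -4.358
Step 4: z = exp(-4.358) = 0.01281

0.01281


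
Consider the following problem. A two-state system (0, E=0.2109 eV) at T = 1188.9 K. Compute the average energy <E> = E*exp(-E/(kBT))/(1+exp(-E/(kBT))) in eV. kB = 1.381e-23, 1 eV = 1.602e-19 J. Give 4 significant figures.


Step 1: beta*E = 0.2109*1.602e-19/(1.381e-23*1188.9) = 2.058
Step 2: exp(-beta*E) = 0.1277
Step 3: <E> = 0.2109*0.1277/(1+0.1277) = 0.02389 eV

0.02389


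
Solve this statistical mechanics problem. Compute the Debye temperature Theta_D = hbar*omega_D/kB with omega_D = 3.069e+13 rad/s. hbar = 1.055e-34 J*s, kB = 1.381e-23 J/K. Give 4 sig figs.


Step 1: hbar*omega_D = 1.055e-34 * 3.069e+13 = 3.238e-21 J
Step 2: Theta_D = 3.238e-21 / 1.381e-23
Step 3: Theta_D = 234.5 K

234.5


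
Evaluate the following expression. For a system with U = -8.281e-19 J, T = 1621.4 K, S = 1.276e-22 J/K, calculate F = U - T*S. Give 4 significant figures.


Step 1: T*S = 1621.4 * 1.276e-22 = 2.069e-19 J
Step 2: F = U - T*S = -8.281e-19 - 2.069e-19
Step 3: F = -1.035e-18 J

-1.035e-18


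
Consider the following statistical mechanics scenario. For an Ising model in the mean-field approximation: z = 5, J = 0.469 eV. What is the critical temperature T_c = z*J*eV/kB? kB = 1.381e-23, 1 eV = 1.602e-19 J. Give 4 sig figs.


Step 1: z*J = 5*0.469 = 2.345 eV
Step 2: Convert to Joules: 2.345*1.602e-19 = 3.757e-19 J
Step 3: T_c = 3.757e-19 / 1.381e-23 = 2.72e+04 K

2.72e+04


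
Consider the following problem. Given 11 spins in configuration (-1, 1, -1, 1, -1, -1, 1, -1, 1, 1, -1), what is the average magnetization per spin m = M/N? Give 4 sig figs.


Step 1: Count up spins (+1): 5, down spins (-1): 6
Step 2: Total magnetization M = 5 - 6 = -1
Step 3: m = M/N = -1/11 = -0.09091

-0.09091


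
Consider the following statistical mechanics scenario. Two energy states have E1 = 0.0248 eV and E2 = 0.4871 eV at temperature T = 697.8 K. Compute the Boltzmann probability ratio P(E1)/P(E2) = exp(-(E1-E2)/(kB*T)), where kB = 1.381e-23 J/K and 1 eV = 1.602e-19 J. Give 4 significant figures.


Step 1: Compute energy difference dE = E1 - E2 = 0.0248 - 0.4871 = -0.4623 eV
Step 2: Convert to Joules: dE_J = -0.4623 * 1.602e-19 = -7.406e-20 J
Step 3: Compute exponent = -dE_J / (kB * T) = -(-7.406e-20) / (1.381e-23 * 697.8) = 7.685
Step 4: P(E1)/P(E2) = exp(7.685) = 2176

2176


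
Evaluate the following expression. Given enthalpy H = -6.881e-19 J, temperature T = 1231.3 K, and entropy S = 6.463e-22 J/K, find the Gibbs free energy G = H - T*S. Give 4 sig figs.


Step 1: T*S = 1231.3 * 6.463e-22 = 7.958e-19 J
Step 2: G = H - T*S = -6.881e-19 - 7.958e-19
Step 3: G = -1.484e-18 J

-1.484e-18


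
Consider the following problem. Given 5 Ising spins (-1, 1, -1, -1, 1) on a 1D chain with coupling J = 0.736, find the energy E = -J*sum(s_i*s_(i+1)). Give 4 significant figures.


Step 1: Nearest-neighbor products: -1, -1, 1, -1
Step 2: Sum of products = -2
Step 3: E = -0.736 * -2 = 1.472

1.472


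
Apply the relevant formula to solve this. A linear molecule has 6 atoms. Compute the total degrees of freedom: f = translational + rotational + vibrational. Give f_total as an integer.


Step 1: Translational DOF = 3
Step 2: Rotational DOF (linear) = 2
Step 3: Vibrational DOF = 3*6 - 5 = 13
Step 4: Total = 3 + 2 + 13 = 18

18


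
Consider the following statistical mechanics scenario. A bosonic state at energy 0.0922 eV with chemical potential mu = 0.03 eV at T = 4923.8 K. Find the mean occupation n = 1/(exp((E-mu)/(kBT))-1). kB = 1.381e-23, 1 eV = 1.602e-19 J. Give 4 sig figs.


Step 1: (E - mu) = 0.0622 eV
Step 2: x = (E-mu)*eV/(kB*T) = 0.0622*1.602e-19/(1.381e-23*4923.8) = 0.1465
Step 3: exp(x) = 1.158
Step 4: n = 1/(exp(x)-1) = 6.336

6.336


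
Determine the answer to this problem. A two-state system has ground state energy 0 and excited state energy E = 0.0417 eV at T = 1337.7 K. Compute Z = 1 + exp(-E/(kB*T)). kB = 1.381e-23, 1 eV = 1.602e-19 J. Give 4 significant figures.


Step 1: Compute beta*E = E*eV/(kB*T) = 0.0417*1.602e-19/(1.381e-23*1337.7) = 0.3616
Step 2: exp(-beta*E) = exp(-0.3616) = 0.6966
Step 3: Z = 1 + 0.6966 = 1.697

1.697


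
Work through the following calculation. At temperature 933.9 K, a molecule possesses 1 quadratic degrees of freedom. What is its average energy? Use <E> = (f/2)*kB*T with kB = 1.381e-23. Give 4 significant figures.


Step 1: f/2 = 1/2 = 0.5
Step 2: kB*T = 1.381e-23 * 933.9 = 1.29e-20
Step 3: <E> = 0.5 * 1.29e-20 = 6.449e-21 J

6.449e-21


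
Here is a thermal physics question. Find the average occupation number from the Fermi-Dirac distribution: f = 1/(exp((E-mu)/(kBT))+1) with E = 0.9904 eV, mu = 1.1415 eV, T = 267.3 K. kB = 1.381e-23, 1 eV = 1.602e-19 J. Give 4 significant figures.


Step 1: (E - mu) = 0.9904 - 1.1415 = -0.1511 eV
Step 2: Convert: (E-mu)*eV = -2.421e-20 J
Step 3: x = (E-mu)*eV/(kB*T) = -6.557
Step 4: f = 1/(exp(-6.557)+1) = 0.9986

0.9986


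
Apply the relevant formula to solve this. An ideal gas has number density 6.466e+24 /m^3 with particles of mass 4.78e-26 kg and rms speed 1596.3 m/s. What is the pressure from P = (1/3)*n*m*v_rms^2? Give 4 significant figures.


Step 1: v_rms^2 = 1596.3^2 = 2.548e+06
Step 2: n*m = 6.466e+24*4.78e-26 = 0.3091
Step 3: P = (1/3)*0.3091*2.548e+06 = 2.625e+05 Pa

2.625e+05


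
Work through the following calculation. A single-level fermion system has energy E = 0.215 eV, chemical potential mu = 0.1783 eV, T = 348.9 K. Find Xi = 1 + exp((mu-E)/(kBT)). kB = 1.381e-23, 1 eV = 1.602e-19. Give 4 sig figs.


Step 1: (mu - E) = 0.1783 - 0.215 = -0.0367 eV
Step 2: x = (mu-E)*eV/(kB*T) = -0.0367*1.602e-19/(1.381e-23*348.9) = -1.22
Step 3: exp(x) = 0.2952
Step 4: Xi = 1 + 0.2952 = 1.295

1.295


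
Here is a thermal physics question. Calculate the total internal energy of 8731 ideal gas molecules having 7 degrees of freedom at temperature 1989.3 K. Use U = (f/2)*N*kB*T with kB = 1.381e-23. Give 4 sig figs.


Step 1: f/2 = 7/2 = 3.5
Step 2: N*kB*T = 8731*1.381e-23*1989.3 = 2.399e-16
Step 3: U = 3.5 * 2.399e-16 = 8.395e-16 J

8.395e-16


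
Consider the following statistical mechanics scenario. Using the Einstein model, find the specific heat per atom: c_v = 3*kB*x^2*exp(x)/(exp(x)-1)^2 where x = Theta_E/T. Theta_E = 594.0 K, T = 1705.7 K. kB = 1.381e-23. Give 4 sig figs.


Step 1: x = Theta_E/T = 594.0/1705.7 = 0.3482
Step 2: x^2 = 0.1213
Step 3: exp(x) = 1.417
Step 4: c_v = 3*1.381e-23*0.1213*1.417/(1.417-1)^2 = 4.101e-23

4.101e-23


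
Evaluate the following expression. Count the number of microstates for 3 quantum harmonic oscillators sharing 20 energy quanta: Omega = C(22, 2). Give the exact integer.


Step 1: Use binomial coefficient C(22, 2)
Step 2: Numerator = 22! / 20!
Step 3: Denominator = 2!
Step 4: Omega = 231

231


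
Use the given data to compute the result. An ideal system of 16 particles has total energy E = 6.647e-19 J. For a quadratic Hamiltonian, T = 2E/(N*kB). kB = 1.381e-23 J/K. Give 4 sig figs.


Step 1: Numerator = 2*E = 2*6.647e-19 = 1.329e-18 J
Step 2: Denominator = N*kB = 16*1.381e-23 = 2.21e-22
Step 3: T = 1.329e-18 / 2.21e-22 = 6016 K

6016


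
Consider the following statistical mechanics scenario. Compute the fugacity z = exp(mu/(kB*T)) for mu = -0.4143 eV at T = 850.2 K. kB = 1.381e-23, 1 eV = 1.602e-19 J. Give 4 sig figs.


Step 1: Convert mu to Joules: -0.4143*1.602e-19 = -6.637e-20 J
Step 2: kB*T = 1.381e-23*850.2 = 1.174e-20 J
Step 3: mu/(kB*T) = -5.653
Step 4: z = exp(-5.653) = 0.003508

0.003508


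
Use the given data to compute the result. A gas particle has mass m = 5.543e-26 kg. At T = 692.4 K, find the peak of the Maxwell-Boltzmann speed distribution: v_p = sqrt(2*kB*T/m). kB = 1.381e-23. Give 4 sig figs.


Step 1: Numerator = 2*kB*T = 2*1.381e-23*692.4 = 1.912e-20
Step 2: Ratio = 1.912e-20 / 5.543e-26 = 3.45e+05
Step 3: v_p = sqrt(3.45e+05) = 587.4 m/s

587.4


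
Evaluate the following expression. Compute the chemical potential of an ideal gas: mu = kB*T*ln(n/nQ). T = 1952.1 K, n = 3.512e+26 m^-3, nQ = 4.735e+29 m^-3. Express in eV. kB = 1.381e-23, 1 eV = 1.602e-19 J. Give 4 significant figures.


Step 1: n/nQ = 3.512e+26/4.735e+29 = 0.0007417
Step 2: ln(n/nQ) = -7.207
Step 3: mu = kB*T*ln(n/nQ) = 2.696e-20*-7.207 = -1.943e-19 J
Step 4: Convert to eV: -1.943e-19/1.602e-19 = -1.213 eV

-1.213


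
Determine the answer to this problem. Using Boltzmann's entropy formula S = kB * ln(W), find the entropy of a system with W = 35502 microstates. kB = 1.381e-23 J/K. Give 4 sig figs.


Step 1: ln(W) = ln(35502) = 10.48
Step 2: S = kB * ln(W) = 1.381e-23 * 10.48
Step 3: S = 1.447e-22 J/K

1.447e-22


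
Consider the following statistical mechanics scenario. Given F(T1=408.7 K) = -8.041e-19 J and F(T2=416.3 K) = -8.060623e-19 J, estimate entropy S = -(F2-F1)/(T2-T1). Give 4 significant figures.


Step 1: dF = F2 - F1 = -8.060623e-19 - (-8.041e-19) = -1.9623e-21 J
Step 2: dT = T2 - T1 = 416.3 - 408.7 = 7.6 K
Step 3: S = -dF/dT = -(-1.9623e-21)/7.6 = 2.582e-22 J/K

2.582e-22


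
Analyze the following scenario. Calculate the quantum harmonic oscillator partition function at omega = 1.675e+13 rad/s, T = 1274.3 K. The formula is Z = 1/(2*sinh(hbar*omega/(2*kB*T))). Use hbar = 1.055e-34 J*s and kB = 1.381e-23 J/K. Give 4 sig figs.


Step 1: Compute x = hbar*omega/(kB*T) = 1.055e-34*1.675e+13/(1.381e-23*1274.3) = 0.1004
Step 2: x/2 = 0.05021
Step 3: sinh(x/2) = 0.05023
Step 4: Z = 1/(2*0.05023) = 9.954

9.954


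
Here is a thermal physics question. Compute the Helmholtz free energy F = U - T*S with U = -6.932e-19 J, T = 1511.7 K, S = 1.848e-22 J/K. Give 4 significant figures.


Step 1: T*S = 1511.7 * 1.848e-22 = 2.794e-19 J
Step 2: F = U - T*S = -6.932e-19 - 2.794e-19
Step 3: F = -9.726e-19 J

-9.726e-19


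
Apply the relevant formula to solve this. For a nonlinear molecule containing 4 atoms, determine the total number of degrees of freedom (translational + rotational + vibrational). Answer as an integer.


Step 1: Translational DOF = 3
Step 2: Rotational DOF (nonlinear) = 3
Step 3: Vibrational DOF = 3*4 - 6 = 6
Step 4: Total = 3 + 3 + 6 = 12

12


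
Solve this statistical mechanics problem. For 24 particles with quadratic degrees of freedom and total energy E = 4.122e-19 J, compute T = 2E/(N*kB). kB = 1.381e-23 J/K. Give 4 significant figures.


Step 1: Numerator = 2*E = 2*4.122e-19 = 8.244e-19 J
Step 2: Denominator = N*kB = 24*1.381e-23 = 3.314e-22
Step 3: T = 8.244e-19 / 3.314e-22 = 2487 K

2487


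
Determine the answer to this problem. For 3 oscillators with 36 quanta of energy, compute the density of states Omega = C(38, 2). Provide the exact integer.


Step 1: Use binomial coefficient C(38, 2)
Step 2: Numerator = 38! / 36!
Step 3: Denominator = 2!
Step 4: Omega = 703

703


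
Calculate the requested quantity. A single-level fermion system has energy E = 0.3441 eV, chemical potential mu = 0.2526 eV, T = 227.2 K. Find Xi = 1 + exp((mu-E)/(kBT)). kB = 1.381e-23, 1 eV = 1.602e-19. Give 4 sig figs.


Step 1: (mu - E) = 0.2526 - 0.3441 = -0.0915 eV
Step 2: x = (mu-E)*eV/(kB*T) = -0.0915*1.602e-19/(1.381e-23*227.2) = -4.672
Step 3: exp(x) = 0.009356
Step 4: Xi = 1 + 0.009356 = 1.009

1.009


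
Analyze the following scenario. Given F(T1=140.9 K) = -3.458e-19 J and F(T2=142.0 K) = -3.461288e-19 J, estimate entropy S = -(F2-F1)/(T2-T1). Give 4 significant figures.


Step 1: dF = F2 - F1 = -3.461288e-19 - (-3.458e-19) = -3.288e-22 J
Step 2: dT = T2 - T1 = 142.0 - 140.9 = 1.1 K
Step 3: S = -dF/dT = -(-3.288e-22)/1.1 = 2.989e-22 J/K

2.989e-22


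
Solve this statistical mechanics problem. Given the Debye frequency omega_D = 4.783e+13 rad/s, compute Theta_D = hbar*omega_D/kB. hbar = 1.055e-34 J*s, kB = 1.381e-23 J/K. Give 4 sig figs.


Step 1: hbar*omega_D = 1.055e-34 * 4.783e+13 = 5.046e-21 J
Step 2: Theta_D = 5.046e-21 / 1.381e-23
Step 3: Theta_D = 365.4 K

365.4


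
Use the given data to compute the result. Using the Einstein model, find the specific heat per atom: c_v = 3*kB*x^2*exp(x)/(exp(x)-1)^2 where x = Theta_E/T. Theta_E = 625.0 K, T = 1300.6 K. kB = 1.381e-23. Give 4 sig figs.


Step 1: x = Theta_E/T = 625.0/1300.6 = 0.4805
Step 2: x^2 = 0.2309
Step 3: exp(x) = 1.617
Step 4: c_v = 3*1.381e-23*0.2309*1.617/(1.617-1)^2 = 4.064e-23

4.064e-23


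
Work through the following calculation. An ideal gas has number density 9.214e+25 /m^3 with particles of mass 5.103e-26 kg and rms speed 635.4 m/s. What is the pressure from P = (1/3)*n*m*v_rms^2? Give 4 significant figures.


Step 1: v_rms^2 = 635.4^2 = 4.037e+05
Step 2: n*m = 9.214e+25*5.103e-26 = 4.702
Step 3: P = (1/3)*4.702*4.037e+05 = 6.328e+05 Pa

6.328e+05


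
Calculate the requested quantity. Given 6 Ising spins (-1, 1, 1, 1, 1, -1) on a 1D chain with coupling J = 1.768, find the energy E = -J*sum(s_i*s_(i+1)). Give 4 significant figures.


Step 1: Nearest-neighbor products: -1, 1, 1, 1, -1
Step 2: Sum of products = 1
Step 3: E = -1.768 * 1 = -1.768

-1.768


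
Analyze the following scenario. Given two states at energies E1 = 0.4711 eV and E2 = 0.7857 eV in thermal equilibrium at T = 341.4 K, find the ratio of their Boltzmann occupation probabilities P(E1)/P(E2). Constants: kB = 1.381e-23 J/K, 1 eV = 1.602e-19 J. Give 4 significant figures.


Step 1: Compute energy difference dE = E1 - E2 = 0.4711 - 0.7857 = -0.3146 eV
Step 2: Convert to Joules: dE_J = -0.3146 * 1.602e-19 = -5.04e-20 J
Step 3: Compute exponent = -dE_J / (kB * T) = -(-5.04e-20) / (1.381e-23 * 341.4) = 10.69
Step 4: P(E1)/P(E2) = exp(10.69) = 4.39e+04

4.39e+04


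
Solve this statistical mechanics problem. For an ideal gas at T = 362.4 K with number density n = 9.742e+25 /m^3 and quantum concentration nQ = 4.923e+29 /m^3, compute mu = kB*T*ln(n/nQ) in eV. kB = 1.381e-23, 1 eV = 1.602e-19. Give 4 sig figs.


Step 1: n/nQ = 9.742e+25/4.923e+29 = 0.0001979
Step 2: ln(n/nQ) = -8.528
Step 3: mu = kB*T*ln(n/nQ) = 5.005e-21*-8.528 = -4.268e-20 J
Step 4: Convert to eV: -4.268e-20/1.602e-19 = -0.2664 eV

-0.2664


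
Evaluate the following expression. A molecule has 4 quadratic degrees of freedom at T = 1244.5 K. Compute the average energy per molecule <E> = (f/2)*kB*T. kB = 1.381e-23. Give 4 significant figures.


Step 1: f/2 = 4/2 = 2
Step 2: kB*T = 1.381e-23 * 1244.5 = 1.719e-20
Step 3: <E> = 2 * 1.719e-20 = 3.437e-20 J

3.437e-20


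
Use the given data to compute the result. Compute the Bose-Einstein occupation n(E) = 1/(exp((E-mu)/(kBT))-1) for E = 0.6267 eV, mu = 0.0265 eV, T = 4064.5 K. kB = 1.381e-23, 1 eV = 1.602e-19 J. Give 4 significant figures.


Step 1: (E - mu) = 0.6002 eV
Step 2: x = (E-mu)*eV/(kB*T) = 0.6002*1.602e-19/(1.381e-23*4064.5) = 1.713
Step 3: exp(x) = 5.546
Step 4: n = 1/(exp(x)-1) = 0.22

0.22


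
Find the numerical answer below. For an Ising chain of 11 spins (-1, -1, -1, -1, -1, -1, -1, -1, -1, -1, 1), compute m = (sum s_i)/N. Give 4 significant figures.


Step 1: Count up spins (+1): 1, down spins (-1): 10
Step 2: Total magnetization M = 1 - 10 = -9
Step 3: m = M/N = -9/11 = -0.8182

-0.8182


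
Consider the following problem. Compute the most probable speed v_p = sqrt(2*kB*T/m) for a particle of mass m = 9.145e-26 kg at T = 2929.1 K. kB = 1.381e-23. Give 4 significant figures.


Step 1: Numerator = 2*kB*T = 2*1.381e-23*2929.1 = 8.09e-20
Step 2: Ratio = 8.09e-20 / 9.145e-26 = 8.847e+05
Step 3: v_p = sqrt(8.847e+05) = 940.6 m/s

940.6


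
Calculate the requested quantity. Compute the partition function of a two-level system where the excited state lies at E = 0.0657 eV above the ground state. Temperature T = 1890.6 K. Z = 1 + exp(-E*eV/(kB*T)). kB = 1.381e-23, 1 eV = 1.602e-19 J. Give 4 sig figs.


Step 1: Compute beta*E = E*eV/(kB*T) = 0.0657*1.602e-19/(1.381e-23*1890.6) = 0.4031
Step 2: exp(-beta*E) = exp(-0.4031) = 0.6682
Step 3: Z = 1 + 0.6682 = 1.668

1.668


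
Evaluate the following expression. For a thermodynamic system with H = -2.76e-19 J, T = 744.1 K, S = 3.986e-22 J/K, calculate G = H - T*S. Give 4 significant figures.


Step 1: T*S = 744.1 * 3.986e-22 = 2.966e-19 J
Step 2: G = H - T*S = -2.76e-19 - 2.966e-19
Step 3: G = -5.726e-19 J

-5.726e-19


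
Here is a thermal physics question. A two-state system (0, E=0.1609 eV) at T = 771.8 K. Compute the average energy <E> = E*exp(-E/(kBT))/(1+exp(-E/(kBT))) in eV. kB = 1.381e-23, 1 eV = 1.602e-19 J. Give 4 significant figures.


Step 1: beta*E = 0.1609*1.602e-19/(1.381e-23*771.8) = 2.418
Step 2: exp(-beta*E) = 0.08907
Step 3: <E> = 0.1609*0.08907/(1+0.08907) = 0.01316 eV

0.01316


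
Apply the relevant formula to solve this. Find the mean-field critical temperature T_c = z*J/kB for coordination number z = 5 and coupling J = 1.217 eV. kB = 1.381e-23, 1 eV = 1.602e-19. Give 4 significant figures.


Step 1: z*J = 5*1.217 = 6.085 eV
Step 2: Convert to Joules: 6.085*1.602e-19 = 9.748e-19 J
Step 3: T_c = 9.748e-19 / 1.381e-23 = 7.059e+04 K

7.059e+04


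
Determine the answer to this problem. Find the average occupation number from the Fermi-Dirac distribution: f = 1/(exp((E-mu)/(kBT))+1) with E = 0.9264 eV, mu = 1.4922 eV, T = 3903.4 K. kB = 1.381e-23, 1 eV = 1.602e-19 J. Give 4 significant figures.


Step 1: (E - mu) = 0.9264 - 1.4922 = -0.5658 eV
Step 2: Convert: (E-mu)*eV = -9.064e-20 J
Step 3: x = (E-mu)*eV/(kB*T) = -1.681
Step 4: f = 1/(exp(-1.681)+1) = 0.8431

0.8431


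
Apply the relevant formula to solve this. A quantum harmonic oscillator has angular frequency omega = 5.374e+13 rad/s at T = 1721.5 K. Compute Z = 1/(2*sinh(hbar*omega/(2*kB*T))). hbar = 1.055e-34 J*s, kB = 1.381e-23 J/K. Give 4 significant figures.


Step 1: Compute x = hbar*omega/(kB*T) = 1.055e-34*5.374e+13/(1.381e-23*1721.5) = 0.2385
Step 2: x/2 = 0.1192
Step 3: sinh(x/2) = 0.1195
Step 4: Z = 1/(2*0.1195) = 4.183

4.183


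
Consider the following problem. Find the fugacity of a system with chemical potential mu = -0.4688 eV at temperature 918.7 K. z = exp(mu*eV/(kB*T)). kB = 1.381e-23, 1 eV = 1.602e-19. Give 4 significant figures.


Step 1: Convert mu to Joules: -0.4688*1.602e-19 = -7.51e-20 J
Step 2: kB*T = 1.381e-23*918.7 = 1.269e-20 J
Step 3: mu/(kB*T) = -5.919
Step 4: z = exp(-5.919) = 0.002687

0.002687


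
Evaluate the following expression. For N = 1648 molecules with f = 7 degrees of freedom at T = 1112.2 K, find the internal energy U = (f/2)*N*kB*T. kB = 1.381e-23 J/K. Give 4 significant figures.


Step 1: f/2 = 7/2 = 3.5
Step 2: N*kB*T = 1648*1.381e-23*1112.2 = 2.531e-17
Step 3: U = 3.5 * 2.531e-17 = 8.859e-17 J

8.859e-17


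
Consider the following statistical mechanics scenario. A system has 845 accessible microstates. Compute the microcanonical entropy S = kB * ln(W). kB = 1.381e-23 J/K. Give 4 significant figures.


Step 1: ln(W) = ln(845) = 6.739
Step 2: S = kB * ln(W) = 1.381e-23 * 6.739
Step 3: S = 9.307e-23 J/K

9.307e-23


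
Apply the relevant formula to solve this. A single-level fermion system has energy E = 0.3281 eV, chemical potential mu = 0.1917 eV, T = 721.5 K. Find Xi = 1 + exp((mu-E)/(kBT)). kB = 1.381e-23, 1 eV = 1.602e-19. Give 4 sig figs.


Step 1: (mu - E) = 0.1917 - 0.3281 = -0.1364 eV
Step 2: x = (mu-E)*eV/(kB*T) = -0.1364*1.602e-19/(1.381e-23*721.5) = -2.193
Step 3: exp(x) = 0.1116
Step 4: Xi = 1 + 0.1116 = 1.112

1.112


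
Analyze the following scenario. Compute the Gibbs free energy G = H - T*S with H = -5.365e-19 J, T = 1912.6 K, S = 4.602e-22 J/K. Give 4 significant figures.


Step 1: T*S = 1912.6 * 4.602e-22 = 8.802e-19 J
Step 2: G = H - T*S = -5.365e-19 - 8.802e-19
Step 3: G = -1.417e-18 J

-1.417e-18


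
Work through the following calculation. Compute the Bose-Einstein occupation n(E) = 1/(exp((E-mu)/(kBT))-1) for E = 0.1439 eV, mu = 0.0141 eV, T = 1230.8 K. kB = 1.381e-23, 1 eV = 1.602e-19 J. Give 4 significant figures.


Step 1: (E - mu) = 0.1298 eV
Step 2: x = (E-mu)*eV/(kB*T) = 0.1298*1.602e-19/(1.381e-23*1230.8) = 1.223
Step 3: exp(x) = 3.399
Step 4: n = 1/(exp(x)-1) = 0.4169

0.4169


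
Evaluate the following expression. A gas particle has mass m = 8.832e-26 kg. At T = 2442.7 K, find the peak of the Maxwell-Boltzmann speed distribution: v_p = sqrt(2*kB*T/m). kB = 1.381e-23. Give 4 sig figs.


Step 1: Numerator = 2*kB*T = 2*1.381e-23*2442.7 = 6.747e-20
Step 2: Ratio = 6.747e-20 / 8.832e-26 = 7.639e+05
Step 3: v_p = sqrt(7.639e+05) = 874 m/s

874


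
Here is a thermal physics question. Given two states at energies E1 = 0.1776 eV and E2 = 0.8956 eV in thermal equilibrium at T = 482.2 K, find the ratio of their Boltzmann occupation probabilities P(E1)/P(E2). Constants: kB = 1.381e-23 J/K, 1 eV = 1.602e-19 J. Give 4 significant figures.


Step 1: Compute energy difference dE = E1 - E2 = 0.1776 - 0.8956 = -0.718 eV
Step 2: Convert to Joules: dE_J = -0.718 * 1.602e-19 = -1.15e-19 J
Step 3: Compute exponent = -dE_J / (kB * T) = -(-1.15e-19) / (1.381e-23 * 482.2) = 17.27
Step 4: P(E1)/P(E2) = exp(17.27) = 3.174e+07

3.174e+07


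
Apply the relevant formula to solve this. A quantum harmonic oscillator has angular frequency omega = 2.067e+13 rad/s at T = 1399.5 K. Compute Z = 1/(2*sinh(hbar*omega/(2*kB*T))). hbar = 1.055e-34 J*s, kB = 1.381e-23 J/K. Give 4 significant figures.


Step 1: Compute x = hbar*omega/(kB*T) = 1.055e-34*2.067e+13/(1.381e-23*1399.5) = 0.1128
Step 2: x/2 = 0.05642
Step 3: sinh(x/2) = 0.05645
Step 4: Z = 1/(2*0.05645) = 8.858

8.858


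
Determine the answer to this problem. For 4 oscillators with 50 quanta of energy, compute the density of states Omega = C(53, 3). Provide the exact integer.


Step 1: Use binomial coefficient C(53, 3)
Step 2: Numerator = 53! / 50!
Step 3: Denominator = 3!
Step 4: Omega = 23426

23426


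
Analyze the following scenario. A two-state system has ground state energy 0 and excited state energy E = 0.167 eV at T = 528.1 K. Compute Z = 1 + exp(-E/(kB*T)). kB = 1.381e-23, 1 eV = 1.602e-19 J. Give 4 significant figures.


Step 1: Compute beta*E = E*eV/(kB*T) = 0.167*1.602e-19/(1.381e-23*528.1) = 3.668
Step 2: exp(-beta*E) = exp(-3.668) = 0.02552
Step 3: Z = 1 + 0.02552 = 1.026

1.026


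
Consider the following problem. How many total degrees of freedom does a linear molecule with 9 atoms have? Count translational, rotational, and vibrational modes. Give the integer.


Step 1: Translational DOF = 3
Step 2: Rotational DOF (linear) = 2
Step 3: Vibrational DOF = 3*9 - 5 = 22
Step 4: Total = 3 + 2 + 22 = 27

27


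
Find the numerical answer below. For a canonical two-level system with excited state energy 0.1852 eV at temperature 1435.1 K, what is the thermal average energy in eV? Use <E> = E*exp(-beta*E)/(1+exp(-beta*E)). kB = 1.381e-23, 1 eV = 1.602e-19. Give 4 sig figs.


Step 1: beta*E = 0.1852*1.602e-19/(1.381e-23*1435.1) = 1.497
Step 2: exp(-beta*E) = 0.2238
Step 3: <E> = 0.1852*0.2238/(1+0.2238) = 0.03387 eV

0.03387


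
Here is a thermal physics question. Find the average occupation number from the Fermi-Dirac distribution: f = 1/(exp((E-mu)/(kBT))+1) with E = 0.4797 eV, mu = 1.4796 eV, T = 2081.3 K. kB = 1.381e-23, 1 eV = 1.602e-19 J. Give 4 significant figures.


Step 1: (E - mu) = 0.4797 - 1.4796 = -0.9999 eV
Step 2: Convert: (E-mu)*eV = -1.602e-19 J
Step 3: x = (E-mu)*eV/(kB*T) = -5.573
Step 4: f = 1/(exp(-5.573)+1) = 0.9962

0.9962


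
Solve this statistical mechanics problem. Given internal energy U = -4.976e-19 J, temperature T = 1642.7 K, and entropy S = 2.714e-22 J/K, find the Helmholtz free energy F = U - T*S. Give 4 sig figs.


Step 1: T*S = 1642.7 * 2.714e-22 = 4.458e-19 J
Step 2: F = U - T*S = -4.976e-19 - 4.458e-19
Step 3: F = -9.434e-19 J

-9.434e-19


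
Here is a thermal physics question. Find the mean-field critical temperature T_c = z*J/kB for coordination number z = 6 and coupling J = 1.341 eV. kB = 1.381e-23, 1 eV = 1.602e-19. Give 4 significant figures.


Step 1: z*J = 6*1.341 = 8.046 eV
Step 2: Convert to Joules: 8.046*1.602e-19 = 1.289e-18 J
Step 3: T_c = 1.289e-18 / 1.381e-23 = 9.334e+04 K

9.334e+04


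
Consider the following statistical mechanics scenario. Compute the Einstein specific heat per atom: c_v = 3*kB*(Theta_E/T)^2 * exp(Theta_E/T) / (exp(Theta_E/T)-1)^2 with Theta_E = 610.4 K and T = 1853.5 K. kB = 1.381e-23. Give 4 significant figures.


Step 1: x = Theta_E/T = 610.4/1853.5 = 0.3293
Step 2: x^2 = 0.1085
Step 3: exp(x) = 1.39
Step 4: c_v = 3*1.381e-23*0.1085*1.39/(1.39-1)^2 = 4.106e-23

4.106e-23


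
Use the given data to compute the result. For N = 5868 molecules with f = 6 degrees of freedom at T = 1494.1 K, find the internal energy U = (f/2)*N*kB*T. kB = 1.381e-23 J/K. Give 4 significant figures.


Step 1: f/2 = 6/2 = 3.0
Step 2: N*kB*T = 5868*1.381e-23*1494.1 = 1.211e-16
Step 3: U = 3.0 * 1.211e-16 = 3.632e-16 J

3.632e-16


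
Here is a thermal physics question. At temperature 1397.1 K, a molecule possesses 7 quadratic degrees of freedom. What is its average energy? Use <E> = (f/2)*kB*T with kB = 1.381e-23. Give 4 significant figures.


Step 1: f/2 = 7/2 = 3.5
Step 2: kB*T = 1.381e-23 * 1397.1 = 1.929e-20
Step 3: <E> = 3.5 * 1.929e-20 = 6.753e-20 J

6.753e-20


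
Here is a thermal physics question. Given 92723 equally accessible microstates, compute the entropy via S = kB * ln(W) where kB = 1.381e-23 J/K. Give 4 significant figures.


Step 1: ln(W) = ln(92723) = 11.44
Step 2: S = kB * ln(W) = 1.381e-23 * 11.44
Step 3: S = 1.58e-22 J/K

1.58e-22


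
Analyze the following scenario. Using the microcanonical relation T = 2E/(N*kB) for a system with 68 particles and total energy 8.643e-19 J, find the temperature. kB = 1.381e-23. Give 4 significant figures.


Step 1: Numerator = 2*E = 2*8.643e-19 = 1.729e-18 J
Step 2: Denominator = N*kB = 68*1.381e-23 = 9.391e-22
Step 3: T = 1.729e-18 / 9.391e-22 = 1841 K

1841


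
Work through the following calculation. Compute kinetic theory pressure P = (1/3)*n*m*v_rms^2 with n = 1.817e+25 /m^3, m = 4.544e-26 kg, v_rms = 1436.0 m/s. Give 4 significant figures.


Step 1: v_rms^2 = 1436.0^2 = 2.062e+06
Step 2: n*m = 1.817e+25*4.544e-26 = 0.8256
Step 3: P = (1/3)*0.8256*2.062e+06 = 5.675e+05 Pa

5.675e+05


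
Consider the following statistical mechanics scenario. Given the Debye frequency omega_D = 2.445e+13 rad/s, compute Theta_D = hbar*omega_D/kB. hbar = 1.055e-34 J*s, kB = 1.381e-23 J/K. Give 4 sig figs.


Step 1: hbar*omega_D = 1.055e-34 * 2.445e+13 = 2.579e-21 J
Step 2: Theta_D = 2.579e-21 / 1.381e-23
Step 3: Theta_D = 186.8 K

186.8


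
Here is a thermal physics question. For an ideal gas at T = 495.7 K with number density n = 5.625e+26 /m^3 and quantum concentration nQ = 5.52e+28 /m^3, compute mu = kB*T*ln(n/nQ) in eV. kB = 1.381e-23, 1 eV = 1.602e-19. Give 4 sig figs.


Step 1: n/nQ = 5.625e+26/5.52e+28 = 0.01019
Step 2: ln(n/nQ) = -4.586
Step 3: mu = kB*T*ln(n/nQ) = 6.846e-21*-4.586 = -3.14e-20 J
Step 4: Convert to eV: -3.14e-20/1.602e-19 = -0.196 eV

-0.196


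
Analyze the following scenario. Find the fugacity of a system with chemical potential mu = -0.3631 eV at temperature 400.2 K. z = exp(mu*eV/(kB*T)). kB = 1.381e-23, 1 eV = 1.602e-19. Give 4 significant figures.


Step 1: Convert mu to Joules: -0.3631*1.602e-19 = -5.817e-20 J
Step 2: kB*T = 1.381e-23*400.2 = 5.527e-21 J
Step 3: mu/(kB*T) = -10.52
Step 4: z = exp(-10.52) = 2.686e-05

2.686e-05


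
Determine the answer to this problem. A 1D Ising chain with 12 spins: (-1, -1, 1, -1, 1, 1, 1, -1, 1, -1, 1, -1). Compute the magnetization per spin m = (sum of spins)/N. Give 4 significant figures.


Step 1: Count up spins (+1): 6, down spins (-1): 6
Step 2: Total magnetization M = 6 - 6 = 0
Step 3: m = M/N = 0/12 = 0

0


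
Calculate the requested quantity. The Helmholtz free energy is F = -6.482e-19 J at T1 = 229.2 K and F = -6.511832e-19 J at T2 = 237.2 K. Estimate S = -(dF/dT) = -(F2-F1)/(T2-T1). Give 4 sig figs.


Step 1: dF = F2 - F1 = -6.511832e-19 - (-6.482e-19) = -2.9832e-21 J
Step 2: dT = T2 - T1 = 237.2 - 229.2 = 8 K
Step 3: S = -dF/dT = -(-2.9832e-21)/8 = 3.729e-22 J/K

3.729e-22


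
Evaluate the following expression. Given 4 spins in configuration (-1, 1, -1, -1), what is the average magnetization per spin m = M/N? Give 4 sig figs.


Step 1: Count up spins (+1): 1, down spins (-1): 3
Step 2: Total magnetization M = 1 - 3 = -2
Step 3: m = M/N = -2/4 = -0.5

-0.5


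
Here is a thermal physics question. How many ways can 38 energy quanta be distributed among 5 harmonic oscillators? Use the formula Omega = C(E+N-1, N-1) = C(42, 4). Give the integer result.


Step 1: Use binomial coefficient C(42, 4)
Step 2: Numerator = 42! / 38!
Step 3: Denominator = 4!
Step 4: Omega = 111930

111930


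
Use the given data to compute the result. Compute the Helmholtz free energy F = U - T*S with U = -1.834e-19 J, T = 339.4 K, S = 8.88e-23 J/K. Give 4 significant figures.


Step 1: T*S = 339.4 * 8.88e-23 = 3.014e-20 J
Step 2: F = U - T*S = -1.834e-19 - 3.014e-20
Step 3: F = -2.135e-19 J

-2.135e-19


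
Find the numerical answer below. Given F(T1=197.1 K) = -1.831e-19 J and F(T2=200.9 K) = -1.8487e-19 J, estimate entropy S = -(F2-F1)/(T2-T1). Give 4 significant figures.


Step 1: dF = F2 - F1 = -1.8487e-19 - (-1.831e-19) = -1.77e-21 J
Step 2: dT = T2 - T1 = 200.9 - 197.1 = 3.8 K
Step 3: S = -dF/dT = -(-1.77e-21)/3.8 = 4.658e-22 J/K

4.658e-22


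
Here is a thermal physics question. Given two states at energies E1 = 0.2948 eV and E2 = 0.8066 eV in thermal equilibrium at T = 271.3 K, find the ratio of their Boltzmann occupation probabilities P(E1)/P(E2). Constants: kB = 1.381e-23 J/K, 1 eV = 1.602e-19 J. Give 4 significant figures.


Step 1: Compute energy difference dE = E1 - E2 = 0.2948 - 0.8066 = -0.5118 eV
Step 2: Convert to Joules: dE_J = -0.5118 * 1.602e-19 = -8.199e-20 J
Step 3: Compute exponent = -dE_J / (kB * T) = -(-8.199e-20) / (1.381e-23 * 271.3) = 21.88
Step 4: P(E1)/P(E2) = exp(21.88) = 3.191e+09

3.191e+09


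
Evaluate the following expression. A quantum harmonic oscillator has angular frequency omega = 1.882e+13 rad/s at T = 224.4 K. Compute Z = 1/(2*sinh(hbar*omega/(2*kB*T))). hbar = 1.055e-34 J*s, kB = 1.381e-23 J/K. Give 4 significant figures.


Step 1: Compute x = hbar*omega/(kB*T) = 1.055e-34*1.882e+13/(1.381e-23*224.4) = 0.6407
Step 2: x/2 = 0.3204
Step 3: sinh(x/2) = 0.3259
Step 4: Z = 1/(2*0.3259) = 1.534

1.534


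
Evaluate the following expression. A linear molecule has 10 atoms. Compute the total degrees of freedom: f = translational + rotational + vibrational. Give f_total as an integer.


Step 1: Translational DOF = 3
Step 2: Rotational DOF (linear) = 2
Step 3: Vibrational DOF = 3*10 - 5 = 25
Step 4: Total = 3 + 2 + 25 = 30

30


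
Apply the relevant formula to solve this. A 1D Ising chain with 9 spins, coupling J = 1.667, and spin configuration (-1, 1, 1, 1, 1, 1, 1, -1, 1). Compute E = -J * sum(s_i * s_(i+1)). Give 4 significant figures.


Step 1: Nearest-neighbor products: -1, 1, 1, 1, 1, 1, -1, -1
Step 2: Sum of products = 2
Step 3: E = -1.667 * 2 = -3.334

-3.334


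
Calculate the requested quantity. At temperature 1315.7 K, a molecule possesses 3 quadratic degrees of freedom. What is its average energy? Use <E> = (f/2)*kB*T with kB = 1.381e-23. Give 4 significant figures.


Step 1: f/2 = 3/2 = 1.5
Step 2: kB*T = 1.381e-23 * 1315.7 = 1.817e-20
Step 3: <E> = 1.5 * 1.817e-20 = 2.725e-20 J

2.725e-20


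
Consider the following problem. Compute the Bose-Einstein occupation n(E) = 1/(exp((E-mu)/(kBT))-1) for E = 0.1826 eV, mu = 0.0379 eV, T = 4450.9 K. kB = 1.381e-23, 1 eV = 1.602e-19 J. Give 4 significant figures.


Step 1: (E - mu) = 0.1447 eV
Step 2: x = (E-mu)*eV/(kB*T) = 0.1447*1.602e-19/(1.381e-23*4450.9) = 0.3771
Step 3: exp(x) = 1.458
Step 4: n = 1/(exp(x)-1) = 2.183

2.183


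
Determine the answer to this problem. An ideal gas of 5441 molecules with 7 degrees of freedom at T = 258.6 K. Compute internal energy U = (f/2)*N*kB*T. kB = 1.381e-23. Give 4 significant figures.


Step 1: f/2 = 7/2 = 3.5
Step 2: N*kB*T = 5441*1.381e-23*258.6 = 1.943e-17
Step 3: U = 3.5 * 1.943e-17 = 6.801e-17 J

6.801e-17


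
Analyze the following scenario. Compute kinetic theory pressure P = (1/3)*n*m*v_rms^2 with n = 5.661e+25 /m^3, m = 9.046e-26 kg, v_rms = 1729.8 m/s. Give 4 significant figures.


Step 1: v_rms^2 = 1729.8^2 = 2.992e+06
Step 2: n*m = 5.661e+25*9.046e-26 = 5.121
Step 3: P = (1/3)*5.121*2.992e+06 = 5.108e+06 Pa

5.108e+06


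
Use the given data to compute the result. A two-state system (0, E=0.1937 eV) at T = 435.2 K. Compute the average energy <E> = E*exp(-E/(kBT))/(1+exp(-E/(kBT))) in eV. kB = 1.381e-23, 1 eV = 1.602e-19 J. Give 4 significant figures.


Step 1: beta*E = 0.1937*1.602e-19/(1.381e-23*435.2) = 5.163
Step 2: exp(-beta*E) = 0.005724
Step 3: <E> = 0.1937*0.005724/(1+0.005724) = 0.001102 eV

0.001102


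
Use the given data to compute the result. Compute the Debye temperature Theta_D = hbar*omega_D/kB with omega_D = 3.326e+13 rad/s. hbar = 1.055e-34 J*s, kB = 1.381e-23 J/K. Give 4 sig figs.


Step 1: hbar*omega_D = 1.055e-34 * 3.326e+13 = 3.509e-21 J
Step 2: Theta_D = 3.509e-21 / 1.381e-23
Step 3: Theta_D = 254.1 K

254.1


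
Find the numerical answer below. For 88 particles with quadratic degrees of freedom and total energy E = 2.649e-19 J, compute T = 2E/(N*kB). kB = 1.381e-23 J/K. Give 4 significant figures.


Step 1: Numerator = 2*E = 2*2.649e-19 = 5.298e-19 J
Step 2: Denominator = N*kB = 88*1.381e-23 = 1.215e-21
Step 3: T = 5.298e-19 / 1.215e-21 = 435.9 K

435.9


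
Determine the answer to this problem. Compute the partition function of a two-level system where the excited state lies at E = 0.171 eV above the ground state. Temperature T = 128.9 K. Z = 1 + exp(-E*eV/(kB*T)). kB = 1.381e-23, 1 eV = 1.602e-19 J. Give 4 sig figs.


Step 1: Compute beta*E = E*eV/(kB*T) = 0.171*1.602e-19/(1.381e-23*128.9) = 15.39
Step 2: exp(-beta*E) = exp(-15.39) = 2.073e-07
Step 3: Z = 1 + 2.073e-07 = 1

1


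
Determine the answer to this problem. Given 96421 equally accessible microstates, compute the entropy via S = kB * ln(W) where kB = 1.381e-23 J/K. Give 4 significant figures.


Step 1: ln(W) = ln(96421) = 11.48
Step 2: S = kB * ln(W) = 1.381e-23 * 11.48
Step 3: S = 1.585e-22 J/K

1.585e-22
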